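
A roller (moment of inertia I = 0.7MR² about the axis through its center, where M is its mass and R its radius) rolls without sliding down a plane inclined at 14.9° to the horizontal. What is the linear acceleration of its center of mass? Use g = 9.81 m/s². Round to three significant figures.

With I = 0.7MR², the ratio k = I/(MR²) is 0.7.
Along the incline Mg sinθ − f = Ma, and torque about the center fR = Iα = kMR²(a/R) gives f = kMa.
Eliminating f: Mg sinθ = (1+k)Ma, so a = g sinθ/(1+k) = 9.81 × sin14.9° / 1.7 ≈ 1.48 m/s².

a ≈ 1.48 m/s²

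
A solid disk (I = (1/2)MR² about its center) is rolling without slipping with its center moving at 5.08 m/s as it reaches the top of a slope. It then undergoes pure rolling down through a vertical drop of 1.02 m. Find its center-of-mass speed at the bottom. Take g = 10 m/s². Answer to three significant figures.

Here I = (1/2)MR², so the shape factor k = I/(MR²) = 0.5.
Pure rolling means v = ωR; then KE = ½Mv² + ½I(v/R)² = ½(1+k)Mv² = (3/4)Mv².
Conserving energy between top and bottom: (3/4)Mv² = (3/4)Mv₀² + Mgh, hence v² = v₀² + 2gh/(1+k).
v = √(5.08² + 2×10×1.02/1.5) = √39.41 ≈ 6.28 m/s.

v ≈ 6.28 m/s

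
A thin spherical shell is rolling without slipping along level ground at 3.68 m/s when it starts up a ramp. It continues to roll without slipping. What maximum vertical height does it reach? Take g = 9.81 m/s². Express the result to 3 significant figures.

The moment of inertia is (2/3)MR², giving k ≡ I/(MR²) = 2/3.
Rolling without slipping gives ω = v/R, so the total kinetic energy is ½Mv² + ½Iω² = ½(1+k)Mv² = (5/6)Mv².
All of this converts to potential energy at the highest point: (5/6)Mv₀² = Mgh.
Thus h = (1+k)v₀²/(2g) = 1.667 × 3.68² / (2 × 9.81) ≈ 1.15 m.

h ≈ 1.15 m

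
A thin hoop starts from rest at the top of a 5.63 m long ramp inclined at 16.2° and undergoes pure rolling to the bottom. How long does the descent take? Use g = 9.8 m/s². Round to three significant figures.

Here I = MR², so the shape factor k = I/(MR²) = 1.
Translational: Mg sinθ − f = Ma. Rotational about the CM: fR = Iα = kMRa, so f = kMa.
Hence a = g sinθ/(1+k) = 9.8×sin16.2°/2 = 1.367 m/s².
With constant a from rest, t = √(2L/a) = √(2·5.63/1.367) ≈ 2.87 s.

t ≈ 2.87 s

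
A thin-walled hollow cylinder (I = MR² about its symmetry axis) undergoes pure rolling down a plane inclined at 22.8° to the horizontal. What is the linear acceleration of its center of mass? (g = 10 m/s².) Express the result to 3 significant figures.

a ≈ 1.94 m/s²

With I = MR², the ratio k = I/(MR²) is 1.
Newton's second law down the slope: Mg sinθ − f = Ma. The torque equation fR = Iα (with α = a/R) gives f = kMa.
Eliminating f: Mg sinθ = (1+k)Ma, so a = g sinθ/(1+k) = 10 × sin22.8° / 2 ≈ 1.94 m/s².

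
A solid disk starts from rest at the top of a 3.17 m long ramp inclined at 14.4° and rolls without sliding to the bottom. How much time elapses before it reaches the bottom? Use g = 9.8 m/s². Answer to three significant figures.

t ≈ 1.98 s

Here I = (1/2)MR², so the shape factor k = I/(MR²) = 0.5.
Newton's second law down the slope: Mg sinθ − f = Ma. The torque equation fR = Iα (with α = a/R) gives f = kMa.
Hence a = g sinθ/(1+k) = 9.8×sin14.4°/1.5 = 1.625 m/s².
With constant a from rest, t = √(2L/a) = √(2·3.17/1.625) ≈ 1.98 s.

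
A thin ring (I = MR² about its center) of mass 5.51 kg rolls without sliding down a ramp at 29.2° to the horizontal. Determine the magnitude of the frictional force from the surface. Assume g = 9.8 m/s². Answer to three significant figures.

The moment of inertia is MR², giving k ≡ I/(MR²) = 1.
Newton's second law down the slope: Mg sinθ − f = Ma. The torque equation fR = Iα (with α = a/R) gives f = kMa.
Combining, a = g sinθ/(1+k) and f = kMa = kMg sinθ/(1+k).
f = 1 × 5.51 × 9.8 × sin29.2° / 2 ≈ 13.2 N.

f ≈ 13.2 N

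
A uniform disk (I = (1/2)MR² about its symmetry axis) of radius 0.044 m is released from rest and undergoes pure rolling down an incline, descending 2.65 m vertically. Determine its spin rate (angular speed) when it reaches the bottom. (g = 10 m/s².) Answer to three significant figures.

For this body I = (1/2)MR², i.e. k = I/(MR²) = 0.5.
Since it rolls without slipping, ω = v/R and KE = ½Mv² + ½Iω² = ½(1+k)Mv² = (3/4)Mv².
Energy conservation Mgh = ½(1+k)Mv² gives v = √(2gh/(1+k)) = √(2 × 10 × 2.65 / 1.5) = 5.944 m/s.
Then ω = v/R = 5.944 / 0.044 ≈ 135 rad/s.

ω ≈ 135 rad/s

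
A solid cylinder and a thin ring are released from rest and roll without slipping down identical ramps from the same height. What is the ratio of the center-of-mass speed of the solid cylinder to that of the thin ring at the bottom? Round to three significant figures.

v_ratio ≈ 1.15

Each satisfies Mgh = ½(1+k)Mv² with k = I/(MR²), so v ∝ 1/√(1+k).
For the solid cylinder k = 0.5; for the thin ring k = 1.
v₁/v₂ = √((1+k₂)/(1+k₁)) = √(2/1.5) ≈ 1.15.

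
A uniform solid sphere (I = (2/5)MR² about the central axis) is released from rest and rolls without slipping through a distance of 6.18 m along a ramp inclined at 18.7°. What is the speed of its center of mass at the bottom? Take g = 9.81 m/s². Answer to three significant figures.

Here I = (2/5)MR², so the shape factor k = I/(MR²) = 0.4.
Since it rolls without slipping, ω = v/R and KE = ½Mv² + ½Iω² = ½(1+k)Mv² = (7/10)Mv².
The vertical drop is h = L sinθ = 6.18 × sin18.7° = 1.981 m.
Setting Mgh = (7/10)Mv² gives v = √(2gh/(1+k)) = √(2·9.81·1.981/1.4) ≈ 5.27 m/s.

v ≈ 5.27 m/s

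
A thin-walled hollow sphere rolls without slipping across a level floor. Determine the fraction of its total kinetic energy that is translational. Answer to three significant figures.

fraction ≈ 0.600

With I = (2/3)MR², the ratio k = I/(MR²) is 2/3.
With ω = v/R, KE_trans = ½Mv² and KE_rot = ½Iω² = ½kMv², so KE_total = ½(1+k)Mv².
The translational fraction is therefore 1/(1+k) = 1/1.667 ≈ 0.600.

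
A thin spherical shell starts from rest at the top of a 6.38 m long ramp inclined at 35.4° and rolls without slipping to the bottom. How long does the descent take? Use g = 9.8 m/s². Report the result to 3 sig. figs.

t ≈ 1.94 s

For this body I = (2/3)MR², i.e. k = I/(MR²) = 2/3.
Translational: Mg sinθ − f = Ma. Rotational about the CM: fR = Iα = kMRa, so f = kMa.
Hence a = g sinθ/(1+k) = 9.8×sin35.4°/1.667 = 3.406 m/s².
With constant a from rest, t = √(2L/a) = √(2·6.38/3.406) ≈ 1.94 s.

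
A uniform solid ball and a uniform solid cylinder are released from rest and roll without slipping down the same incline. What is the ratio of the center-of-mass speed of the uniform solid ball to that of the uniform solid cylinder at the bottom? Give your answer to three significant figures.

Each satisfies Mgh = ½(1+k)Mv² with k = I/(MR²), so v ∝ 1/√(1+k).
For the uniform solid ball k = 0.4; for the uniform solid cylinder k = 0.5.
v₁/v₂ = √((1+k₂)/(1+k₁)) = √(1.5/1.4) ≈ 1.04.

v_ratio ≈ 1.04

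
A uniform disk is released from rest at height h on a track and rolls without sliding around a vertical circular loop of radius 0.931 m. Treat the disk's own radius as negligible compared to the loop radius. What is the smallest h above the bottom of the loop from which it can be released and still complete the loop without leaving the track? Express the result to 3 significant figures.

For this body I = (1/2)MR², i.e. k = I/(MR²) = 0.5.
At the top, contact is just lost when gravity alone supplies the centripetal force: Mg = Mv_top²/r, i.e. v_top² = gr.
With ω = v/R, the kinetic energy at speed v is ½(1+k)Mv² = (3/4)Mv².
Energy conservation from release (height h) to the top (height 2r): Mgh = Mg(2r) + (3/4)M·gr.
Thus h_min = 2r + (1+k)r/2 = r(2 + 1.5/2) = 0.931 × 2.75 ≈ 2.56 m.

h_min ≈ 2.56 m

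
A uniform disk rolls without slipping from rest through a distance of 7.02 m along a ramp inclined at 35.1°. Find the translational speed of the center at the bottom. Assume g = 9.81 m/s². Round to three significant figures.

The moment of inertia is (1/2)MR², giving k ≡ I/(MR²) = 0.5.
Rolling without slipping gives ω = v/R, so the total kinetic energy is ½Mv² + ½Iω² = ½(1+k)Mv² = (3/4)Mv².
The vertical drop is h = L sinθ = 7.02 × sin35.1° = 4.037 m.
Setting Mgh = (3/4)Mv² gives v = √(2gh/(1+k)) = √(2·9.81·4.037/1.5) ≈ 7.27 m/s.

v ≈ 7.27 m/s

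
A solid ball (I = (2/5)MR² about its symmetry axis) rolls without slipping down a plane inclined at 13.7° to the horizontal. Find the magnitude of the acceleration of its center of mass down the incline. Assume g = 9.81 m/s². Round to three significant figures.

For this body I = (2/5)MR², i.e. k = I/(MR²) = 0.4.
Along the incline Mg sinθ − f = Ma, and torque about the center fR = Iα = kMR²(a/R) gives f = kMa.
Eliminating f: Mg sinθ = (1+k)Ma, so a = g sinθ/(1+k) = 9.81 × sin13.7° / 1.4 ≈ 1.66 m/s².

a ≈ 1.66 m/s²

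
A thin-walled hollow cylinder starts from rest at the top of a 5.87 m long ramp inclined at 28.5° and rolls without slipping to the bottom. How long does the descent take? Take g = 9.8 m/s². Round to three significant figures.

t ≈ 2.24 s

For this body I = MR², i.e. k = I/(MR²) = 1.
Newton's second law down the slope: Mg sinθ − f = Ma. The torque equation fR = Iα (with α = a/R) gives f = kMa.
Hence a = g sinθ/(1+k) = 9.8×sin28.5°/2 = 2.338 m/s².
Starting from rest, L = ½at², so t = √(2L/a) = √(2×5.87/2.338) ≈ 2.24 s.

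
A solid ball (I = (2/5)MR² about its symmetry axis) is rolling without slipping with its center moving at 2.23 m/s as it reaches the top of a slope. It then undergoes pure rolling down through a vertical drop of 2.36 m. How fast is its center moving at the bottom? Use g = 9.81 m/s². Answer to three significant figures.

v ≈ 6.17 m/s

For this body I = (2/5)MR², i.e. k = I/(MR²) = 0.4.
Pure rolling means v = ωR; then KE = ½Mv² + ½I(v/R)² = ½(1+k)Mv² = (7/10)Mv².
Energy conservation: (7/10)Mv₀² + Mgh = (7/10)Mv², so v² = v₀² + 2gh/(1+k).
v = √(2.23² + 2×9.81×2.36/1.4) = √38.05 ≈ 6.17 m/s.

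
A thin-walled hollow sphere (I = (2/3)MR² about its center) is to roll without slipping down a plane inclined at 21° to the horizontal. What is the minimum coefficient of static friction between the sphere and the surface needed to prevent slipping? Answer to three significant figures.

With I = (2/3)MR², the ratio k = I/(MR²) is 2/3.
Translational: Mg sinθ − f = Ma. Rotational about the CM: fR = Iα = kMRa, so f = kMa.
These give a = g sinθ/(1+k) and the required friction f = kMg sinθ/(1+k).
With N = Mg cosθ, the no-slip condition f ≤ μN gives μ_min = f/N = k tanθ/(1+k).
μ_min = (2/3) × tan21° / 1.667 ≈ 0.154.

μ_min ≈ 0.154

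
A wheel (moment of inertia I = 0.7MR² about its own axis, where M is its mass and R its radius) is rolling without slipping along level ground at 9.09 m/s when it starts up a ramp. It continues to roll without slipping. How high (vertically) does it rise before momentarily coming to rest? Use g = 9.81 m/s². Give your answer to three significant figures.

The moment of inertia is 0.7MR², giving k ≡ I/(MR²) = 0.7.
Rolling without slipping gives ω = v/R, so the total kinetic energy is ½Mv² + ½Iω² = ½(1+k)Mv² = (17/20)Mv².
At the top the kinetic energy is zero, so (17/20)Mv₀² = Mgh.
Thus h = (1+k)v₀²/(2g) = 1.7 × 9.09² / (2 × 9.81) ≈ 7.16 m.

h ≈ 7.16 m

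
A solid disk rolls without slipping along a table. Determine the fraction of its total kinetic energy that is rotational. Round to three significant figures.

fraction ≈ 0.333

Here I = (1/2)MR², so the shape factor k = I/(MR²) = 0.5.
With ω = v/R, KE_trans = ½Mv² and KE_rot = ½Iω² = ½kMv², so KE_total = ½(1+k)Mv².
The rotational fraction is therefore k/(1+k) = 0.5/1.5 ≈ 0.333.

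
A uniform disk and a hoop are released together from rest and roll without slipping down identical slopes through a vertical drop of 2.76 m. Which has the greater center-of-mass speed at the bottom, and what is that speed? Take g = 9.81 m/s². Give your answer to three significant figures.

For rolling without slipping, Mgh = ½(1+k)Mv² where k = I/(MR²), so v = √(2gh/(1+k)).
Uniform disk: k = 0.5, giving v = √(2×9.81×2.76/1.5) = 6.008 m/s.
Hoop: k = 1, giving v = √(2×9.81×2.76/2) = 5.203 m/s.
The smaller k wins: the uniform disk, at ≈ 6.01 m/s.

the uniform disk, at v ≈ 6.01 m/s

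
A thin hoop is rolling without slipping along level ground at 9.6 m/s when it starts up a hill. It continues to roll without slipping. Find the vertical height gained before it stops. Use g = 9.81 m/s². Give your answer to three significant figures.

h ≈ 9.39 m

Here I = MR², so the shape factor k = I/(MR²) = 1.
Rolling without slipping gives ω = v/R, so the total kinetic energy is ½Mv² + ½Iω² = ½(1+k)Mv² = Mv².
All of this converts to potential energy at the highest point: Mv₀² = Mgh.
Thus h = (1+k)v₀²/(2g) = 2 × 9.6² / (2 × 9.81) ≈ 9.39 m.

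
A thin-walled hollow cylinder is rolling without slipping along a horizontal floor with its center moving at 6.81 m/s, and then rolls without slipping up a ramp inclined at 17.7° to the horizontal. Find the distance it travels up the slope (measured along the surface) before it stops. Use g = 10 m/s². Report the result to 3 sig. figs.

With I = MR², the ratio k = I/(MR²) is 1.
The rolling condition ω = v/R makes the rotational term ½I(v/R)² = ½kMv², so KE_total = ½(1+k)Mv² = Mv².
Setting this equal to Mgh gives the vertical rise h = (1+k)v₀²/(2g) = 2×6.81²/(2×10) = 4.638 m.
Along the incline, d = h/sinθ = 4.638/sin17.7° ≈ 15.3 m.

d ≈ 15.3 m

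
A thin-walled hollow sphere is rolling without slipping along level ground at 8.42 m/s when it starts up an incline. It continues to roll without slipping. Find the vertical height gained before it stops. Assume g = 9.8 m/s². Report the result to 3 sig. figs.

The moment of inertia is (2/3)MR², giving k ≡ I/(MR²) = 2/3.
Pure rolling means v = ωR; then KE = ½Mv² + ½I(v/R)² = ½(1+k)Mv² = (5/6)Mv².
At the top the kinetic energy is zero, so (5/6)Mv₀² = Mgh.
Thus h = (1+k)v₀²/(2g) = 1.667 × 8.42² / (2 × 9.8) ≈ 6.03 m.

h ≈ 6.03 m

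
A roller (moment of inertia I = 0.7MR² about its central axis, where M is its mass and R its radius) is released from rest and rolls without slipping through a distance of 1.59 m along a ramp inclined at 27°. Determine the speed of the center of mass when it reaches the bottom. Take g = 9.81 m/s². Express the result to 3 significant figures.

The moment of inertia is 0.7MR², giving k ≡ I/(MR²) = 0.7.
Rolling without slipping gives ω = v/R, so the total kinetic energy is ½Mv² + ½Iω² = ½(1+k)Mv² = (17/20)Mv².
The vertical drop is h = L sinθ = 1.59 × sin27° = 0.7218 m.
Setting Mgh = (17/20)Mv² gives v = √(2gh/(1+k)) = √(2·9.81·0.7218/1.7) ≈ 2.89 m/s.

v ≈ 2.89 m/s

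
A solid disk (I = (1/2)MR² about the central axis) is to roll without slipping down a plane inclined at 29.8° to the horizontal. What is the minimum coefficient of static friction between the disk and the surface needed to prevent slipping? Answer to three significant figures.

With I = (1/2)MR², the ratio k = I/(MR²) is 0.5.
Translational: Mg sinθ − f = Ma. Rotational about the CM: fR = Iα = kMRa, so f = kMa.
These give a = g sinθ/(1+k) and the required friction f = kMg sinθ/(1+k).
With N = Mg cosθ, the no-slip condition f ≤ μN gives μ_min = f/N = k tanθ/(1+k).
μ_min = 0.5 × tan29.8° / 1.5 ≈ 0.191.

μ_min ≈ 0.191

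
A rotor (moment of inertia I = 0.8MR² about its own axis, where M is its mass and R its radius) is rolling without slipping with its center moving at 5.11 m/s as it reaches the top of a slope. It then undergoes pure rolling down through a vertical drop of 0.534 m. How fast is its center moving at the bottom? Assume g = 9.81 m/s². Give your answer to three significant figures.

For this body I = 0.8MR², i.e. k = I/(MR²) = 0.8.
Rolling without slipping gives ω = v/R, so the total kinetic energy is ½Mv² + ½Iω² = ½(1+k)Mv² = (9/10)Mv².
Conserving energy between top and bottom: (9/10)Mv² = (9/10)Mv₀² + Mgh, hence v² = v₀² + 2gh/(1+k).
v = √(5.11² + 2×9.81×0.534/1.8) = √31.93 ≈ 5.65 m/s.

v ≈ 5.65 m/s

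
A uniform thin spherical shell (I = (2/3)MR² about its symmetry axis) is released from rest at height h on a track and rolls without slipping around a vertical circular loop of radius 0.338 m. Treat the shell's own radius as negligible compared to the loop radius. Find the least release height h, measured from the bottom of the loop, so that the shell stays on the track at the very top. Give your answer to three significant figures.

h_min ≈ 0.958 m

For this body I = (2/3)MR², i.e. k = I/(MR²) = 2/3.
At the top, contact is just lost when gravity alone supplies the centripetal force: Mg = Mv_top²/r, i.e. v_top² = gr.
With ω = v/R, the kinetic energy at speed v is ½(1+k)Mv² = (5/6)Mv².
Energy conservation from release (height h) to the top (height 2r): Mgh = Mg(2r) + (5/6)M·gr.
Thus h_min = 2r + (1+k)r/2 = r(2 + 1.667/2) = 0.338 × 2.833 ≈ 0.958 m.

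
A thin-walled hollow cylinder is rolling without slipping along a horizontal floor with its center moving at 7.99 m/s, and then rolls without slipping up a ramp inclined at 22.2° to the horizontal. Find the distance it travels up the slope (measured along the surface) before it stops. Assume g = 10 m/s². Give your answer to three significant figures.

d ≈ 16.9 m

Here I = MR², so the shape factor k = I/(MR²) = 1.
Pure rolling means v = ωR; then KE = ½Mv² + ½I(v/R)² = ½(1+k)Mv² = Mv².
Setting this equal to Mgh gives the vertical rise h = (1+k)v₀²/(2g) = 2×7.99²/(2×10) = 6.384 m.
Along the incline, d = h/sinθ = 6.384/sin22.2° ≈ 16.9 m.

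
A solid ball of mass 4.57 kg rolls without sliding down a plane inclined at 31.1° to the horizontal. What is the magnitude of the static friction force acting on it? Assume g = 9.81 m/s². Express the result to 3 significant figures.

f ≈ 6.62 N

For this body I = (2/5)MR², i.e. k = I/(MR²) = 0.4.
Newton's second law down the slope: Mg sinθ − f = Ma. The torque equation fR = Iα (with α = a/R) gives f = kMa.
Combining, a = g sinθ/(1+k) and f = kMa = kMg sinθ/(1+k).
f = 0.4 × 4.57 × 9.81 × sin31.1° / 1.4 ≈ 6.62 N.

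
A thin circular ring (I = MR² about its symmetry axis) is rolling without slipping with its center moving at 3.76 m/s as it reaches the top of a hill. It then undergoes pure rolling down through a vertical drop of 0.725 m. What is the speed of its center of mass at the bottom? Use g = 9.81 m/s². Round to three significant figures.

v ≈ 4.61 m/s

Here I = MR², so the shape factor k = I/(MR²) = 1.
Rolling without slipping gives ω = v/R, so the total kinetic energy is ½Mv² + ½Iω² = ½(1+k)Mv² = Mv².
Conserving energy between top and bottom: Mv² = Mv₀² + Mgh, hence v² = v₀² + 2gh/(1+k).
v = √(3.76² + 2×9.81×0.725/2) = √21.25 ≈ 4.61 m/s.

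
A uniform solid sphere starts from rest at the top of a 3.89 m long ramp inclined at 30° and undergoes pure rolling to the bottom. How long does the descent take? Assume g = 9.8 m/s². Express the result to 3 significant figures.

t ≈ 1.49 s

Here I = (2/5)MR², so the shape factor k = I/(MR²) = 0.4.
Along the incline Mg sinθ − f = Ma, and torque about the center fR = Iα = kMR²(a/R) gives f = kMa.
Hence a = g sinθ/(1+k) = 9.8×sin30°/1.4 = 3.5 m/s².
Starting from rest, L = ½at², so t = √(2L/a) = √(2×3.89/3.5) ≈ 1.49 s.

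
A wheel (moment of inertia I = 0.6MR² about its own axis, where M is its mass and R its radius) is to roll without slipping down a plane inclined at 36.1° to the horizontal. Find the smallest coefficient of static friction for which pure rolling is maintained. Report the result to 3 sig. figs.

μ_min ≈ 0.273

The moment of inertia is 0.6MR², giving k ≡ I/(MR²) = 0.6.
Newton's second law down the slope: Mg sinθ − f = Ma. The torque equation fR = Iα (with α = a/R) gives f = kMa.
These give a = g sinθ/(1+k) and the required friction f = kMg sinθ/(1+k).
The normal force is N = Mg cosθ, so μ_min = f/N = k tanθ/(1+k).
μ_min = 0.6 × tan36.1° / 1.6 ≈ 0.273.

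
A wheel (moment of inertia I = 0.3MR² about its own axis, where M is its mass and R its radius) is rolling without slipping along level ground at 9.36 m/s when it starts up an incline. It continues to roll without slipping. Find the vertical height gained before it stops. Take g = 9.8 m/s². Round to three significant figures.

h ≈ 5.81 m

The moment of inertia is 0.3MR², giving k ≡ I/(MR²) = 0.3.
Pure rolling means v = ωR; then KE = ½Mv² + ½I(v/R)² = ½(1+k)Mv² = (13/20)Mv².
At the top the kinetic energy is zero, so (13/20)Mv₀² = Mgh.
Thus h = (1+k)v₀²/(2g) = 1.3 × 9.36² / (2 × 9.8) ≈ 5.81 m.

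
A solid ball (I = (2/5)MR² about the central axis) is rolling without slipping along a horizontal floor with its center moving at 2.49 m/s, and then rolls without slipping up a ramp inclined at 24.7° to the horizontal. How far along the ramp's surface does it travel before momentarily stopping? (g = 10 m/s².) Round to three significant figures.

d ≈ 1.04 m

For this body I = (2/5)MR², i.e. k = I/(MR²) = 0.4.
Since it rolls without slipping, ω = v/R and KE = ½Mv² + ½Iω² = ½(1+k)Mv² = (7/10)Mv².
Setting this equal to Mgh gives the vertical rise h = (1+k)v₀²/(2g) = 1.4×2.49²/(2×10) = 0.434 m.
Along the incline, d = h/sinθ = 0.434/sin24.7° ≈ 1.04 m.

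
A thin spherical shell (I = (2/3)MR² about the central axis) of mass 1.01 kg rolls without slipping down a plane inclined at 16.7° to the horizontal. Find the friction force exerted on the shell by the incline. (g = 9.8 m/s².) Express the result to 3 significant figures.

f ≈ 1.14 N

The moment of inertia is (2/3)MR², giving k ≡ I/(MR²) = 2/3.
Translational: Mg sinθ − f = Ma. Rotational about the CM: fR = Iα = kMRa, so f = kMa.
Combining, a = g sinθ/(1+k) and f = kMa = kMg sinθ/(1+k).
f = (2/3) × 1.01 × 9.8 × sin16.7° / 1.667 ≈ 1.14 N.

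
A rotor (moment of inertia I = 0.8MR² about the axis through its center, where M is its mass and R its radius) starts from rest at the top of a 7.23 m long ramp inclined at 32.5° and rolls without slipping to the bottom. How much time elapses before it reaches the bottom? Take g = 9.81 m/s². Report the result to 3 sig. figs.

t ≈ 2.22 s

With I = 0.8MR², the ratio k = I/(MR²) is 0.8.
Along the incline Mg sinθ − f = Ma, and torque about the center fR = Iα = kMR²(a/R) gives f = kMa.
Hence a = g sinθ/(1+k) = 9.81×sin32.5°/1.8 = 2.928 m/s².
Starting from rest, L = ½at², so t = √(2L/a) = √(2×7.23/2.928) ≈ 2.22 s.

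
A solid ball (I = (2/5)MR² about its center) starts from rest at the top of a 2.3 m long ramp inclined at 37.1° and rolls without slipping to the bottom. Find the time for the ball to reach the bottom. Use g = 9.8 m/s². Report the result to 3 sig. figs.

The moment of inertia is (2/5)MR², giving k ≡ I/(MR²) = 0.4.
Newton's second law down the slope: Mg sinθ − f = Ma. The torque equation fR = Iα (with α = a/R) gives f = kMa.
Hence a = g sinθ/(1+k) = 9.8×sin37.1°/1.4 = 4.222 m/s².
Starting from rest, L = ½at², so t = √(2L/a) = √(2×2.3/4.222) ≈ 1.04 s.

t ≈ 1.04 s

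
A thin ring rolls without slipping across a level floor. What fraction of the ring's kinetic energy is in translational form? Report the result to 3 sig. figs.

fraction ≈ 0.500

For this body I = MR², i.e. k = I/(MR²) = 1.
With ω = v/R, KE_trans = ½Mv² and KE_rot = ½Iω² = ½kMv², so KE_total = ½(1+k)Mv².
The translational fraction is therefore 1/(1+k) = 1/2 ≈ 0.500.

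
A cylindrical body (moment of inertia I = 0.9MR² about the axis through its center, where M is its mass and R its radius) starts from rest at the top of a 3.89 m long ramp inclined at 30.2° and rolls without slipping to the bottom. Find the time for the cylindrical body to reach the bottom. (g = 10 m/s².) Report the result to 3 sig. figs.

With I = 0.9MR², the ratio k = I/(MR²) is 0.9.
Newton's second law down the slope: Mg sinθ − f = Ma. The torque equation fR = Iα (with α = a/R) gives f = kMa.
Hence a = g sinθ/(1+k) = 10×sin30.2°/1.9 = 2.647 m/s².
Starting from rest, L = ½at², so t = √(2L/a) = √(2×3.89/2.647) ≈ 1.71 s.

t ≈ 1.71 s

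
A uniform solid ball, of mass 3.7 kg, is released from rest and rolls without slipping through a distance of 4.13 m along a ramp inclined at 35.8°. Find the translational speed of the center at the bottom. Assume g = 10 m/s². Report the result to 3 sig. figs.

The moment of inertia is (2/5)MR², giving k ≡ I/(MR²) = 0.4.
Rolling without slipping gives ω = v/R, so the total kinetic energy is ½Mv² + ½Iω² = ½(1+k)Mv² = (7/10)Mv².
The vertical drop is h = L sinθ = 4.13 × sin35.8° = 2.416 m.
Setting Mgh = (7/10)Mv² gives v = √(2gh/(1+k)) = √(2·10·2.416/1.4) ≈ 5.87 m/s.

v ≈ 5.87 m/s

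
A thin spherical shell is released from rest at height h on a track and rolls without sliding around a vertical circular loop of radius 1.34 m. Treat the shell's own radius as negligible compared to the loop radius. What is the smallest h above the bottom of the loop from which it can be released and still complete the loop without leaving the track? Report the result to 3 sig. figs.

h_min ≈ 3.80 m

With I = (2/3)MR², the ratio k = I/(MR²) is 2/3.
At the top of the loop, the minimum-contact condition is Mg = Mv_top²/r, so v_top² = gr.
With ω = v/R, the kinetic energy at speed v is ½(1+k)Mv² = (5/6)Mv².
Energy conservation from release (height h) to the top (height 2r): Mgh = Mg(2r) + (5/6)M·gr.
Thus h_min = 2r + (1+k)r/2 = r(2 + 1.667/2) = 1.34 × 2.833 ≈ 3.80 m.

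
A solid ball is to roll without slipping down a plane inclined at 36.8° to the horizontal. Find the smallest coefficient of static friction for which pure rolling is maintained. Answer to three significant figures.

μ_min ≈ 0.214

For this body I = (2/5)MR², i.e. k = I/(MR²) = 0.4.
Newton's second law down the slope: Mg sinθ − f = Ma. The torque equation fR = Iα (with α = a/R) gives f = kMa.
These give a = g sinθ/(1+k) and the required friction f = kMg sinθ/(1+k).
With N = Mg cosθ, the no-slip condition f ≤ μN gives μ_min = f/N = k tanθ/(1+k).
μ_min = 0.4 × tan36.8° / 1.4 ≈ 0.214.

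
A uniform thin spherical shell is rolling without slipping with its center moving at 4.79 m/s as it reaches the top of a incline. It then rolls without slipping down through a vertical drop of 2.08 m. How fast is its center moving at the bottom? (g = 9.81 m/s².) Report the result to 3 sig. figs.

v ≈ 6.89 m/s

The moment of inertia is (2/3)MR², giving k ≡ I/(MR²) = 2/3.
Pure rolling means v = ωR; then KE = ½Mv² + ½I(v/R)² = ½(1+k)Mv² = (5/6)Mv².
Conserving energy between top and bottom: (5/6)Mv² = (5/6)Mv₀² + Mgh, hence v² = v₀² + 2gh/(1+k).
v = √(4.79² + 2×9.81×2.08/1.667) = √47.43 ≈ 6.89 m/s.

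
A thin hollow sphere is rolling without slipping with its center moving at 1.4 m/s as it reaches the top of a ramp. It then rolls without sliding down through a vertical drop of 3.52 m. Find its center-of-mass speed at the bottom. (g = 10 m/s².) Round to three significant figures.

v ≈ 6.65 m/s

The moment of inertia is (2/3)MR², giving k ≡ I/(MR²) = 2/3.
Pure rolling means v = ωR; then KE = ½Mv² + ½I(v/R)² = ½(1+k)Mv² = (5/6)Mv².
Energy conservation: (5/6)Mv₀² + Mgh = (5/6)Mv², so v² = v₀² + 2gh/(1+k).
v = √(1.4² + 2×10×3.52/1.667) = √44.2 ≈ 6.65 m/s.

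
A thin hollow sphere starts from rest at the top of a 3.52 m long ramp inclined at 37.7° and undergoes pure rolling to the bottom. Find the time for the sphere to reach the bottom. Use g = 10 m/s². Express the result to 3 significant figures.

t ≈ 1.39 s

With I = (2/3)MR², the ratio k = I/(MR²) is 2/3.
Along the incline Mg sinθ − f = Ma, and torque about the center fR = Iα = kMR²(a/R) gives f = kMa.
Hence a = g sinθ/(1+k) = 10×sin37.7°/1.667 = 3.669 m/s².
Starting from rest, L = ½at², so t = √(2L/a) = √(2×3.52/3.669) ≈ 1.39 s.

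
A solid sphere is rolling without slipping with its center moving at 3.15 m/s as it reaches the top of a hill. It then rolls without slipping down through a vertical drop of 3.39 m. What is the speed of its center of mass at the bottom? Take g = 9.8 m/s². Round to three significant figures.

The moment of inertia is (2/5)MR², giving k ≡ I/(MR²) = 0.4.
Since it rolls without slipping, ω = v/R and KE = ½Mv² + ½Iω² = ½(1+k)Mv² = (7/10)Mv².
Conserving energy between top and bottom: (7/10)Mv² = (7/10)Mv₀² + Mgh, hence v² = v₀² + 2gh/(1+k).
v = √(3.15² + 2×9.8×3.39/1.4) = √57.38 ≈ 7.58 m/s.

v ≈ 7.58 m/s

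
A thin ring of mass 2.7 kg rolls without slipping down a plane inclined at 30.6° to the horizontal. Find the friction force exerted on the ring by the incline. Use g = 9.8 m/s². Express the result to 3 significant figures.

The moment of inertia is MR², giving k ≡ I/(MR²) = 1.
Translational: Mg sinθ − f = Ma. Rotational about the CM: fR = Iα = kMRa, so f = kMa.
Combining, a = g sinθ/(1+k) and f = kMa = kMg sinθ/(1+k).
f = 1 × 2.7 × 9.8 × sin30.6° / 2 ≈ 6.73 N.

f ≈ 6.73 N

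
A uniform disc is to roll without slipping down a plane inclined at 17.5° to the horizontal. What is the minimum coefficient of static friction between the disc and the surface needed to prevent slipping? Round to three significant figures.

For this body I = (1/2)MR², i.e. k = I/(MR²) = 0.5.
Along the incline Mg sinθ − f = Ma, and torque about the center fR = Iα = kMR²(a/R) gives f = kMa.
These give a = g sinθ/(1+k) and the required friction f = kMg sinθ/(1+k).
The normal force is N = Mg cosθ, so μ_min = f/N = k tanθ/(1+k).
μ_min = 0.5 × tan17.5° / 1.5 ≈ 0.105.

μ_min ≈ 0.105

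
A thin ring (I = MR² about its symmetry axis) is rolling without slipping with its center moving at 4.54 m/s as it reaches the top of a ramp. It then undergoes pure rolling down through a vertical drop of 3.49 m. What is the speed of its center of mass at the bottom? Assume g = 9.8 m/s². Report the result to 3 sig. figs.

v ≈ 7.40 m/s

For this body I = MR², i.e. k = I/(MR²) = 1.
Since it rolls without slipping, ω = v/R and KE = ½Mv² + ½Iω² = ½(1+k)Mv² = Mv².
Energy conservation: Mv₀² + Mgh = Mv², so v² = v₀² + 2gh/(1+k).
v = √(4.54² + 2×9.8×3.49/2) = √54.81 ≈ 7.40 m/s.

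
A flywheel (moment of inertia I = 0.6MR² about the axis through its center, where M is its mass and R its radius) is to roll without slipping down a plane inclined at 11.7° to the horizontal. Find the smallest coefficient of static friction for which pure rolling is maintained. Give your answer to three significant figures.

μ_min ≈ 0.0777

The moment of inertia is 0.6MR², giving k ≡ I/(MR²) = 0.6.
Along the incline Mg sinθ − f = Ma, and torque about the center fR = Iα = kMR²(a/R) gives f = kMa.
These give a = g sinθ/(1+k) and the required friction f = kMg sinθ/(1+k).
With N = Mg cosθ, the no-slip condition f ≤ μN gives μ_min = f/N = k tanθ/(1+k).
μ_min = 0.6 × tan11.7° / 1.6 ≈ 0.0777.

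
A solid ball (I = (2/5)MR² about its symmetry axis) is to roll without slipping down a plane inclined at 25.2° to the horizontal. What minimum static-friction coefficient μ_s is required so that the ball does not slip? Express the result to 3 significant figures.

For this body I = (2/5)MR², i.e. k = I/(MR²) = 0.4.
Translational: Mg sinθ − f = Ma. Rotational about the CM: fR = Iα = kMRa, so f = kMa.
These give a = g sinθ/(1+k) and the required friction f = kMg sinθ/(1+k).
The normal force is N = Mg cosθ, so μ_min = f/N = k tanθ/(1+k).
μ_min = 0.4 × tan25.2° / 1.4 ≈ 0.134.

μ_min ≈ 0.134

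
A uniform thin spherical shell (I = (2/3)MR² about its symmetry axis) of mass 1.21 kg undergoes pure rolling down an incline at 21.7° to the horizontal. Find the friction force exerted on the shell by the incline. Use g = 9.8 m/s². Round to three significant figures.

f ≈ 1.75 N

The moment of inertia is (2/3)MR², giving k ≡ I/(MR²) = 2/3.
Newton's second law down the slope: Mg sinθ − f = Ma. The torque equation fR = Iα (with α = a/R) gives f = kMa.
Combining, a = g sinθ/(1+k) and f = kMa = kMg sinθ/(1+k).
f = (2/3) × 1.21 × 9.8 × sin21.7° / 1.667 ≈ 1.75 N.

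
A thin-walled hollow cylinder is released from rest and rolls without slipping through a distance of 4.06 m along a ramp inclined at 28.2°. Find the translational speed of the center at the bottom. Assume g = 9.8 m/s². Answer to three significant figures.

v ≈ 4.34 m/s

Here I = MR², so the shape factor k = I/(MR²) = 1.
Pure rolling means v = ωR; then KE = ½Mv² + ½I(v/R)² = ½(1+k)Mv² = Mv².
The vertical drop is h = L sinθ = 4.06 × sin28.2° = 1.919 m.
Setting Mgh = Mv² gives v = √(2gh/(1+k)) = √(2·9.8·1.919/2) ≈ 4.34 m/s.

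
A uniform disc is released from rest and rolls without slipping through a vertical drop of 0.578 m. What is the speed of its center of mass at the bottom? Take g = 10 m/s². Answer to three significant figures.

v ≈ 2.78 m/s

Here I = (1/2)MR², so the shape factor k = I/(MR²) = 0.5.
The rolling condition ω = v/R makes the rotational term ½I(v/R)² = ½kMv², so KE_total = ½(1+k)Mv² = (3/4)Mv².
Setting Mgh = (3/4)Mv² gives v = √(2gh/(1+k)) = √(2·10·0.578/1.5) ≈ 2.78 m/s.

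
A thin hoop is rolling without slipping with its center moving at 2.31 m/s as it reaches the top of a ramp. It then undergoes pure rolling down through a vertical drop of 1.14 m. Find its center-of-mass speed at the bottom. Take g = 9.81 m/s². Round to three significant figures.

v ≈ 4.06 m/s

For this body I = MR², i.e. k = I/(MR²) = 1.
Pure rolling means v = ωR; then KE = ½Mv² + ½I(v/R)² = ½(1+k)Mv² = Mv².
Conserving energy between top and bottom: Mv² = Mv₀² + Mgh, hence v² = v₀² + 2gh/(1+k).
v = √(2.31² + 2×9.81×1.14/2) = √16.52 ≈ 4.06 m/s.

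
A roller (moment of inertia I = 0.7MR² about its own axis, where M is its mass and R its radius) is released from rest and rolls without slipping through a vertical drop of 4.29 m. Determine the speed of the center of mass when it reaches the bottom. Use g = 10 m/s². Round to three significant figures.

v ≈ 7.10 m/s

For this body I = 0.7MR², i.e. k = I/(MR²) = 0.7.
Pure rolling means v = ωR; then KE = ½Mv² + ½I(v/R)² = ½(1+k)Mv² = (17/20)Mv².
Setting Mgh = (17/20)Mv² gives v = √(2gh/(1+k)) = √(2·10·4.29/1.7) ≈ 7.10 m/s.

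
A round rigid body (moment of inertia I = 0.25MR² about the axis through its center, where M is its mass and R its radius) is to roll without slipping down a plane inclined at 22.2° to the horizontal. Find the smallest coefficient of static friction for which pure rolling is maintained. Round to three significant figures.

For this body I = 0.25MR², i.e. k = I/(MR²) = 0.25.
Along the incline Mg sinθ − f = Ma, and torque about the center fR = Iα = kMR²(a/R) gives f = kMa.
These give a = g sinθ/(1+k) and the required friction f = kMg sinθ/(1+k).
The normal force is N = Mg cosθ, so μ_min = f/N = k tanθ/(1+k).
μ_min = 0.25 × tan22.2° / 1.25 ≈ 0.0816.

μ_min ≈ 0.0816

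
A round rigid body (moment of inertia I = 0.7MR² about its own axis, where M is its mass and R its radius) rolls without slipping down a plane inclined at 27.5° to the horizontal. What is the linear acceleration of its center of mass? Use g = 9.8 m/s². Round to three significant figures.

Here I = 0.7MR², so the shape factor k = I/(MR²) = 0.7.
Translational: Mg sinθ − f = Ma. Rotational about the CM: fR = Iα = kMRa, so f = kMa.
Eliminating f: Mg sinθ = (1+k)Ma, so a = g sinθ/(1+k) = 9.8 × sin27.5° / 1.7 ≈ 2.66 m/s².

a ≈ 2.66 m/s²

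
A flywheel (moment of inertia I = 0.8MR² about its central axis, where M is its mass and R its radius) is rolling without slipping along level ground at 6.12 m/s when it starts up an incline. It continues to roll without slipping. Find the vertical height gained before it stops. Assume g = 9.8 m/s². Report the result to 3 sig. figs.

Here I = 0.8MR², so the shape factor k = I/(MR²) = 0.8.
The rolling condition ω = v/R makes the rotational term ½I(v/R)² = ½kMv², so KE_total = ½(1+k)Mv² = (9/10)Mv².
At the top the kinetic energy is zero, so (9/10)Mv₀² = Mgh.
Thus h = (1+k)v₀²/(2g) = 1.8 × 6.12² / (2 × 9.8) ≈ 3.44 m.

h ≈ 3.44 m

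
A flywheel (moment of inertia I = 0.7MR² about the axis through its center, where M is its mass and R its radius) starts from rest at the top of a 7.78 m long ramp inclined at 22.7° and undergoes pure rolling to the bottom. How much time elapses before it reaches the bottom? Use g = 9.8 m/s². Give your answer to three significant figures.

t ≈ 2.64 s

With I = 0.7MR², the ratio k = I/(MR²) is 0.7.
Translational: Mg sinθ − f = Ma. Rotational about the CM: fR = Iα = kMRa, so f = kMa.
Hence a = g sinθ/(1+k) = 9.8×sin22.7°/1.7 = 2.225 m/s².
With constant a from rest, t = √(2L/a) = √(2·7.78/2.225) ≈ 2.64 s.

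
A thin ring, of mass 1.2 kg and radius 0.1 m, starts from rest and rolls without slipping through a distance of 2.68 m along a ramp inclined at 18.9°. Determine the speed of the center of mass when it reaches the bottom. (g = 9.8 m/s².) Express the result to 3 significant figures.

v ≈ 2.92 m/s

Here I = MR², so the shape factor k = I/(MR²) = 1.
The rolling condition ω = v/R makes the rotational term ½I(v/R)² = ½kMv², so KE_total = ½(1+k)Mv² = Mv².
The vertical drop is h = L sinθ = 2.68 × sin18.9° = 0.8681 m.
Setting Mgh = Mv² gives v = √(2gh/(1+k)) = √(2·9.8·0.8681/2) ≈ 2.92 m/s.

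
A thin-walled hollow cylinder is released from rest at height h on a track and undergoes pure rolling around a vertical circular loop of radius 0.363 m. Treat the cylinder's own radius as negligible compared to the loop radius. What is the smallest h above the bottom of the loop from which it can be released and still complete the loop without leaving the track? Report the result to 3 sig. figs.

Here I = MR², so the shape factor k = I/(MR²) = 1.
At the top of the loop, the minimum-contact condition is Mg = Mv_top²/r, so v_top² = gr.
With ω = v/R, the kinetic energy at speed v is ½(1+k)Mv² = Mv².
Energy conservation from release (height h) to the top (height 2r): Mgh = Mg(2r) + M·gr.
Thus h_min = 2r + (1+k)r/2 = r(2 + 2/2) = 0.363 × 3 ≈ 1.09 m.

h_min ≈ 1.09 m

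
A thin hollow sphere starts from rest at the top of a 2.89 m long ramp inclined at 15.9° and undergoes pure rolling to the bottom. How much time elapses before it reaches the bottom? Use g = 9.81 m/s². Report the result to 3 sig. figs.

The moment of inertia is (2/3)MR², giving k ≡ I/(MR²) = 2/3.
Along the incline Mg sinθ − f = Ma, and torque about the center fR = Iα = kMR²(a/R) gives f = kMa.
Hence a = g sinθ/(1+k) = 9.81×sin15.9°/1.667 = 1.613 m/s².
With constant a from rest, t = √(2L/a) = √(2·2.89/1.613) ≈ 1.89 s.

t ≈ 1.89 s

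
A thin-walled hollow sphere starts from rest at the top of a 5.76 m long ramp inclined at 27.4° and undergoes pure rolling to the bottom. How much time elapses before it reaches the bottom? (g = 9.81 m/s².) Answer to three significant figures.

With I = (2/3)MR², the ratio k = I/(MR²) is 2/3.
Along the incline Mg sinθ − f = Ma, and torque about the center fR = Iα = kMR²(a/R) gives f = kMa.
Hence a = g sinθ/(1+k) = 9.81×sin27.4°/1.667 = 2.709 m/s².
With constant a from rest, t = √(2L/a) = √(2·5.76/2.709) ≈ 2.06 s.

t ≈ 2.06 s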